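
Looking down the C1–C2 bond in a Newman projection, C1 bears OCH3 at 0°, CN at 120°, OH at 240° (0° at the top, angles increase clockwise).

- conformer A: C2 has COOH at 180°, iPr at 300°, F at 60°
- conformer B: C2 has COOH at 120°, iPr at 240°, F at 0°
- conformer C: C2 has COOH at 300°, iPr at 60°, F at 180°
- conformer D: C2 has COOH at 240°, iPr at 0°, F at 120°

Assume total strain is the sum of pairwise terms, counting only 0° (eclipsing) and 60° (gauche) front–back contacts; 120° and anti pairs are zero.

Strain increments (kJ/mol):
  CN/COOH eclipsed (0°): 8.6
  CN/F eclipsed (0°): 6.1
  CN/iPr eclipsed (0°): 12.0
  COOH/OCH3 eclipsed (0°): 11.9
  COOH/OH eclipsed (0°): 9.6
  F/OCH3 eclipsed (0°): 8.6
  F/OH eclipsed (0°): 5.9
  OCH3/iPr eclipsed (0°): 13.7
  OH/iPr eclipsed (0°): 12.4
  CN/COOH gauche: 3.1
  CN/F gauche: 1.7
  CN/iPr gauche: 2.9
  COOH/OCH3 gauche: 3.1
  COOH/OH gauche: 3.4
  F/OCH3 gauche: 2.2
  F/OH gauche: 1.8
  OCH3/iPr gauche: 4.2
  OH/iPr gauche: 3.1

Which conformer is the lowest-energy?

C

A (staggered): OCH3(0°)/iPr(300°) gauche 4.2; OCH3(0°)/F(60°) gauche 2.2; CN(120°)/COOH(180°) gauche 3.1; CN(120°)/F(60°) gauche 1.7; OH(240°)/COOH(180°) gauche 3.4; OH(240°)/iPr(300°) gauche 3.1 → 17.7 kJ/mol.
B (eclipsed): OCH3(0°)/F(0°) eclipsed 8.6; CN(120°)/COOH(120°) eclipsed 8.6; OH(240°)/iPr(240°) eclipsed 12.4 → 29.6 kJ/mol.
C (staggered): OCH3(0°)/COOH(300°) gauche 3.1; OCH3(0°)/iPr(60°) gauche 4.2; CN(120°)/iPr(60°) gauche 2.9; CN(120°)/F(180°) gauche 1.7; OH(240°)/COOH(300°) gauche 3.4; OH(240°)/F(180°) gauche 1.8 → 17.1 kJ/mol.
D (eclipsed): OCH3(0°)/iPr(0°) eclipsed 13.7; CN(120°)/F(120°) eclipsed 6.1; OH(240°)/COOH(240°) eclipsed 9.6 → 29.4 kJ/mol.
C has the lowest total (17.1 kJ/mol).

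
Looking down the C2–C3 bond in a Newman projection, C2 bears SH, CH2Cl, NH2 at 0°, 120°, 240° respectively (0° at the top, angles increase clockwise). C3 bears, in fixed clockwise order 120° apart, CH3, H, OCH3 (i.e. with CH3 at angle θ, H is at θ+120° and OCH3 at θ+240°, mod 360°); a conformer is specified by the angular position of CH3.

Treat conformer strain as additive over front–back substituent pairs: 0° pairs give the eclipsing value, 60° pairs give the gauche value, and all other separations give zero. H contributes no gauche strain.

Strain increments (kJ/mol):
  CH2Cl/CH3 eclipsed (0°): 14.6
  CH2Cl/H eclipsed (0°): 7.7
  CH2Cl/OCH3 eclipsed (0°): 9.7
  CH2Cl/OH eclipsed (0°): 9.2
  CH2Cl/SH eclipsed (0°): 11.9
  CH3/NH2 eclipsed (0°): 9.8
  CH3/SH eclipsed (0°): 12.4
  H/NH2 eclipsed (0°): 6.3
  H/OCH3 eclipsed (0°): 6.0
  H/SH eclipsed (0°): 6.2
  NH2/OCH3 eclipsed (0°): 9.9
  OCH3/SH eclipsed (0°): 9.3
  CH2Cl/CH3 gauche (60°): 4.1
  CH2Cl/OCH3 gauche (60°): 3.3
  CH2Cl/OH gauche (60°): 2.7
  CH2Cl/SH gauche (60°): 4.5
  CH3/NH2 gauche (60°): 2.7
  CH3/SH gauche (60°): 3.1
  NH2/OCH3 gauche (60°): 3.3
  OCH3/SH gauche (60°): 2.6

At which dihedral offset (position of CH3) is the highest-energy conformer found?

CH3 at 0° (eclipsed): SH–CH3 eclipsed, CH2Cl–H eclipsed, NH2–OCH3 eclipsed; 12.4 + 7.7 + 9.9 = 30.0 kJ/mol.
CH3 at 60° (staggered): SH–CH3 gauche, SH–OCH3 gauche, CH2Cl–CH3 gauche, NH2–OCH3 gauche; 3.1 + 2.6 + 4.1 + 3.3 = 13.1 kJ/mol.
CH3 at 120° (eclipsed): SH–OCH3 eclipsed, CH2Cl–CH3 eclipsed, NH2–H eclipsed; 9.3 + 14.6 + 6.3 = 30.2 kJ/mol.
CH3 at 180° (staggered): SH–OCH3 gauche, CH2Cl–CH3 gauche, CH2Cl–OCH3 gauche, NH2–CH3 gauche; 2.6 + 4.1 + 3.3 + 2.7 = 12.7 kJ/mol.
CH3 at 240° (eclipsed): SH–H eclipsed, CH2Cl–OCH3 eclipsed, NH2–CH3 eclipsed; 6.2 + 9.7 + 9.8 = 25.7 kJ/mol.
CH3 at 300° (staggered): SH–CH3 gauche, CH2Cl–OCH3 gauche, NH2–CH3 gauche, NH2–OCH3 gauche; 3.1 + 3.3 + 2.7 + 3.3 = 12.4 kJ/mol.
The maximum (30.2 kJ/mol) occurs with CH3 at 120°.

120°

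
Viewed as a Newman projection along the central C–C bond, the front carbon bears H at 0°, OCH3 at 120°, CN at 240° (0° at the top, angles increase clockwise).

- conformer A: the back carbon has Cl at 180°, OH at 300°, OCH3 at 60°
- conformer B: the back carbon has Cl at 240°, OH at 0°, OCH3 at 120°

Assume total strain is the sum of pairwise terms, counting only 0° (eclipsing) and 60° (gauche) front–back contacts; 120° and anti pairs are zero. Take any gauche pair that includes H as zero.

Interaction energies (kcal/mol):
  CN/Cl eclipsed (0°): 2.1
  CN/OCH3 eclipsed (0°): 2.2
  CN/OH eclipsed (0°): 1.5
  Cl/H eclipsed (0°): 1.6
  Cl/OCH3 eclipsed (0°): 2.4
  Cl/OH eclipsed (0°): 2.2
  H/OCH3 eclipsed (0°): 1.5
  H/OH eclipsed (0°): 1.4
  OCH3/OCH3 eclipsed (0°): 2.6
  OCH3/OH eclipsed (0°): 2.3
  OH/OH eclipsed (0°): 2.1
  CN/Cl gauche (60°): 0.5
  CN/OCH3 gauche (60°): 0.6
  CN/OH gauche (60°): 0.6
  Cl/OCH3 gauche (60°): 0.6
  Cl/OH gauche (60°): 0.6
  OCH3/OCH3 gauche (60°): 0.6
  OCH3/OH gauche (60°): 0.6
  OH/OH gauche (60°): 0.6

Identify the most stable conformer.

A

A (staggered): OCH3–Cl gauche, OCH3–OCH3 gauche, CN–Cl gauche, CN–OH gauche; 0.6 + 0.6 + 0.5 + 0.6 = 2.3 kcal/mol.
B (eclipsed): H–OH eclipsed, OCH3–OCH3 eclipsed, CN–Cl eclipsed; 1.4 + 2.6 + 2.1 = 6.1 kcal/mol.
A has the lowest total (2.3 kcal/mol).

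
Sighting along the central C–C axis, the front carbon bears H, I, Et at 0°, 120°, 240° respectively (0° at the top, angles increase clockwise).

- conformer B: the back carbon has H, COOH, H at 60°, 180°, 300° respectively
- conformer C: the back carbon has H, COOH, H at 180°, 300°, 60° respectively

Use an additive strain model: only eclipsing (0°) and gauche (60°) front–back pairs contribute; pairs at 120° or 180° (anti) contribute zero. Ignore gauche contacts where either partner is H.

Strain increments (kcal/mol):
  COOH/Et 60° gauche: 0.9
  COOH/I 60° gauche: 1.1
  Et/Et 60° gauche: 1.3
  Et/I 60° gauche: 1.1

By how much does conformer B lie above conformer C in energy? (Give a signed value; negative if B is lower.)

B (staggered): I(120°)/COOH(180°) gauche 1.1; Et(240°)/COOH(180°) gauche 0.9 → 2.0 kcal/mol.
C (staggered): Et(240°)/COOH(300°) gauche 0.9 → 0.9 kcal/mol.
E(B) − E(C) = 2.0 − 0.9 = +1.1 kcal/mol.

+1.1 kcal/mol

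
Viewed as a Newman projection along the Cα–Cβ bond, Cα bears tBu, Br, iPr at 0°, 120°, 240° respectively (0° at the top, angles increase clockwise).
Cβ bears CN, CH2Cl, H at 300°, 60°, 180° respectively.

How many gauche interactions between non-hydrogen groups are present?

4

Non-H gauche pairs: tBu(0°)/CN(300°); tBu(0°)/CH2Cl(60°); Br(120°)/CH2Cl(60°); iPr(240°)/CN(300°) — 4 interactions.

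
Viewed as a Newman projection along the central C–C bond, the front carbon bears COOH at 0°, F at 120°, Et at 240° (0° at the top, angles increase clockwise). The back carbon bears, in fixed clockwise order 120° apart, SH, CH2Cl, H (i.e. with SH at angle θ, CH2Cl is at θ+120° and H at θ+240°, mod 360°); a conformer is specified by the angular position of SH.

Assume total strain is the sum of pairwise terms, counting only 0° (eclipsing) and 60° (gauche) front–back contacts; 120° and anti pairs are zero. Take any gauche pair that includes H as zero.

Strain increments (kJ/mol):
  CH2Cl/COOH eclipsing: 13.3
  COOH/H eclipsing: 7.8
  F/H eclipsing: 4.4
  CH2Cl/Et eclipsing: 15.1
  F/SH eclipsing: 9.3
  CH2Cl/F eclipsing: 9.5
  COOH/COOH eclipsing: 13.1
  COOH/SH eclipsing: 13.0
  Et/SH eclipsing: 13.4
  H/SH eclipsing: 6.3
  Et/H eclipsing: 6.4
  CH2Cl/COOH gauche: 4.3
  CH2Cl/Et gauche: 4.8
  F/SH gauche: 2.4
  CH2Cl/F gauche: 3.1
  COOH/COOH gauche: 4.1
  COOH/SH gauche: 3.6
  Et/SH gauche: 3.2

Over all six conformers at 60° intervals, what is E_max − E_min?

18.3 kJ/mol

SH at 0° (eclipsed): COOH(0°)/SH(0°) eclipsed 13.0; F(120°)/CH2Cl(120°) eclipsed 9.5; Et(240°)/H(240°) eclipsed 6.4 → 28.9 kJ/mol.
SH at 60° (staggered): COOH(0°)/SH(60°) gauche 3.6; F(120°)/SH(60°) gauche 2.4; F(120°)/CH2Cl(180°) gauche 3.1; Et(240°)/CH2Cl(180°) gauche 4.8 → 13.9 kJ/mol.
SH at 120° (eclipsed): COOH(0°)/H(0°) eclipsed 7.8; F(120°)/SH(120°) eclipsed 9.3; Et(240°)/CH2Cl(240°) eclipsed 15.1 → 32.2 kJ/mol.
SH at 180° (staggered): COOH(0°)/CH2Cl(300°) gauche 4.3; F(120°)/SH(180°) gauche 2.4; Et(240°)/SH(180°) gauche 3.2; Et(240°)/CH2Cl(300°) gauche 4.8 → 14.7 kJ/mol.
SH at 240° (eclipsed): COOH(0°)/CH2Cl(0°) eclipsed 13.3; F(120°)/H(120°) eclipsed 4.4; Et(240°)/SH(240°) eclipsed 13.4 → 31.1 kJ/mol.
SH at 300° (staggered): COOH(0°)/SH(300°) gauche 3.6; COOH(0°)/CH2Cl(60°) gauche 4.3; F(120°)/CH2Cl(60°) gauche 3.1; Et(240°)/SH(300°) gauche 3.2 → 14.2 kJ/mol.
Max at 120° (32.2 kJ/mol), min at 60° (13.9 kJ/mol); barrier = 18.3 kJ/mol.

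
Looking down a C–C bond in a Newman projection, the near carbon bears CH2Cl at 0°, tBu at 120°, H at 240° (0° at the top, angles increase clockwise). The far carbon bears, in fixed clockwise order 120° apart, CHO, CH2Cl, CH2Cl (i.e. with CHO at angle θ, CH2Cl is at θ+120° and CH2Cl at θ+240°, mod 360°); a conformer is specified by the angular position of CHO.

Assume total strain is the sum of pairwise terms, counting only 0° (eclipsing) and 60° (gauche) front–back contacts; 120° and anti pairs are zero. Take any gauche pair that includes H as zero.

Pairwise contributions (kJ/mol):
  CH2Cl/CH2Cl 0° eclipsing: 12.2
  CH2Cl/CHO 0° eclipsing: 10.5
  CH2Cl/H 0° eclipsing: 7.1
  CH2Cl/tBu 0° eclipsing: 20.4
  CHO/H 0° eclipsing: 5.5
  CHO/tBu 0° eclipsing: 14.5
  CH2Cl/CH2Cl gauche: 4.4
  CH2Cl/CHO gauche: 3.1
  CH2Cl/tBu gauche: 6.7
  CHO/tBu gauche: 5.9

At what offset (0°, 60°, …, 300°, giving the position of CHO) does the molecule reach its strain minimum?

60°

CHO at 0° (eclipsed): CH2Cl–CHO eclipsed, tBu–CH2Cl eclipsed, H–CH2Cl eclipsed; 10.5 + 20.4 + 7.1 = 38.0 kJ/mol.
CHO at 60° (staggered): CH2Cl–CHO gauche, CH2Cl–CH2Cl gauche, tBu–CHO gauche, tBu–CH2Cl gauche; 3.1 + 4.4 + 5.9 + 6.7 = 20.1 kJ/mol.
CHO at 120° (eclipsed): CH2Cl–CH2Cl eclipsed, tBu–CHO eclipsed, H–CH2Cl eclipsed; 12.2 + 14.5 + 7.1 = 33.8 kJ/mol.
CHO at 180° (staggered): CH2Cl–CH2Cl gauche, CH2Cl–CH2Cl gauche, tBu–CHO gauche, tBu–CH2Cl gauche; 4.4 + 4.4 + 5.9 + 6.7 = 21.4 kJ/mol.
CHO at 240° (eclipsed): CH2Cl–CH2Cl eclipsed, tBu–CH2Cl eclipsed, H–CHO eclipsed; 12.2 + 20.4 + 5.5 = 38.1 kJ/mol.
CHO at 300° (staggered): CH2Cl–CHO gauche, CH2Cl–CH2Cl gauche, tBu–CH2Cl gauche, tBu–CH2Cl gauche; 3.1 + 4.4 + 6.7 + 6.7 = 20.9 kJ/mol.
The minimum (20.1 kJ/mol) occurs with CHO at 60°.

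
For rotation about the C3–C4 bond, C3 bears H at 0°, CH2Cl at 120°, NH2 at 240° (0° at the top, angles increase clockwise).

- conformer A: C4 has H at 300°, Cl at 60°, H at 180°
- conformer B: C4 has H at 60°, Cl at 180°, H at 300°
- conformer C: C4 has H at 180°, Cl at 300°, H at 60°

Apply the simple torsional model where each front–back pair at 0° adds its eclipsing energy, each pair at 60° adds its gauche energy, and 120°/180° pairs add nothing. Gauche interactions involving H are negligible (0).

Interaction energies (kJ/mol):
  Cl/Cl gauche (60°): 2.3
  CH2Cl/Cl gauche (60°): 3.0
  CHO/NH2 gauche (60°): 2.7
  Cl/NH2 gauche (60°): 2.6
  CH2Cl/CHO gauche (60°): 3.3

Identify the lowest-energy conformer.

A (staggered): CH2Cl–Cl gauche; 3.0 = 3.0 kJ/mol.
B (staggered): CH2Cl–Cl gauche, NH2–Cl gauche; 3.0 + 2.6 = 5.6 kJ/mol.
C (staggered): NH2–Cl gauche; 2.6 = 2.6 kJ/mol.
C has the lowest total (2.6 kJ/mol).

C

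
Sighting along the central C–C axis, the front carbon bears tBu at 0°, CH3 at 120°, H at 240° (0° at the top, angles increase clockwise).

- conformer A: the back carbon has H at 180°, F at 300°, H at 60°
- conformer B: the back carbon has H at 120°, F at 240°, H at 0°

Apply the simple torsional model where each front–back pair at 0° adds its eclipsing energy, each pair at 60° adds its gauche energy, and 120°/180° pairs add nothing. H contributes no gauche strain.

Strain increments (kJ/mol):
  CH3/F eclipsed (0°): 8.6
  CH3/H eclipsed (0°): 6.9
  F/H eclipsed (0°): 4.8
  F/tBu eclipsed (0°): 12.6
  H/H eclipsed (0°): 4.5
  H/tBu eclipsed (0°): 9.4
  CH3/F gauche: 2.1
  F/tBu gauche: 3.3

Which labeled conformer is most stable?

A

A (staggered): tBu–F gauche; 3.3 = 3.3 kJ/mol.
B (eclipsed): tBu–H eclipsed, CH3–H eclipsed, H–F eclipsed; 9.4 + 6.9 + 4.8 = 21.1 kJ/mol.
A has the lowest total (3.3 kJ/mol).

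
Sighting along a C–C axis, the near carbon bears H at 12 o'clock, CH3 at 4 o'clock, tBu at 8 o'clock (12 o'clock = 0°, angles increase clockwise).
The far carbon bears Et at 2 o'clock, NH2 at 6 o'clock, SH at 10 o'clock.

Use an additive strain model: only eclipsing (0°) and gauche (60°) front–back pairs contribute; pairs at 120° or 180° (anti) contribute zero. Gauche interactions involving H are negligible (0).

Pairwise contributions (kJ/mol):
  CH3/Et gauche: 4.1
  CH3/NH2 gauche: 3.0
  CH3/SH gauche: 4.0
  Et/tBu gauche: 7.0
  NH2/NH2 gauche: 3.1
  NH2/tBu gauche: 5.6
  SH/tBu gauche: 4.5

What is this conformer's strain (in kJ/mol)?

This conformer (staggered): CH3–Et gauche, CH3–NH2 gauche, tBu–NH2 gauche, tBu–SH gauche; 4.1 + 3.0 + 5.6 + 4.5 = 17.2 kJ/mol.

17.2 kJ/mol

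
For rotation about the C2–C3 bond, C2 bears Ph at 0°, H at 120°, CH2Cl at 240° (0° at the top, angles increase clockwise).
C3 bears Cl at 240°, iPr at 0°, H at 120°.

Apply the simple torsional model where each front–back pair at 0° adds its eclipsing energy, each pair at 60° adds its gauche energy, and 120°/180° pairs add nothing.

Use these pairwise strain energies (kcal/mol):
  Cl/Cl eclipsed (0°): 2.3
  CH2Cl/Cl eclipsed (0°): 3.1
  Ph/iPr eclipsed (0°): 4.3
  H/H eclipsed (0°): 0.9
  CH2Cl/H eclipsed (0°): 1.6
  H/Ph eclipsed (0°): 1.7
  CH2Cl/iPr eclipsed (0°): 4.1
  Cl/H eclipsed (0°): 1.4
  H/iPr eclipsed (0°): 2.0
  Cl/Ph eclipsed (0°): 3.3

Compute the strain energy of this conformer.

This conformer (eclipsed): Ph(0°)/iPr(0°) eclipsed 4.3; H(120°)/H(120°) eclipsed 0.9; CH2Cl(240°)/Cl(240°) eclipsed 3.1 → 8.3 kcal/mol.

8.3 kcal/mol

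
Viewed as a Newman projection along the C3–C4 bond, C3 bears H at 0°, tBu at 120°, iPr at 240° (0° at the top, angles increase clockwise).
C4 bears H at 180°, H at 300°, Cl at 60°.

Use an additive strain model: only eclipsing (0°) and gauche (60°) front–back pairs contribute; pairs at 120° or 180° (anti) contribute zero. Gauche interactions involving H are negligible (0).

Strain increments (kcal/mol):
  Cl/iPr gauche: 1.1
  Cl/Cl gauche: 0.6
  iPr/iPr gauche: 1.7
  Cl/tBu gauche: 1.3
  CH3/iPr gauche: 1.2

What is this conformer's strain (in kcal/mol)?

This conformer (staggered): tBu–Cl gauche; 1.3 = 1.3 kcal/mol.

1.3 kcal/mol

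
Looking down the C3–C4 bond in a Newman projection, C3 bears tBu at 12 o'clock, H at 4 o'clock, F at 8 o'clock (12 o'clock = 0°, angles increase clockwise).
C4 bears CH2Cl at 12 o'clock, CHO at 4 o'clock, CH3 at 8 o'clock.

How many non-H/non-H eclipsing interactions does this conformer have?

Non-H eclipsing pairs: tBu(0°)/CH2Cl(0°); F(240°)/CH3(240°) — 2 interactions.

2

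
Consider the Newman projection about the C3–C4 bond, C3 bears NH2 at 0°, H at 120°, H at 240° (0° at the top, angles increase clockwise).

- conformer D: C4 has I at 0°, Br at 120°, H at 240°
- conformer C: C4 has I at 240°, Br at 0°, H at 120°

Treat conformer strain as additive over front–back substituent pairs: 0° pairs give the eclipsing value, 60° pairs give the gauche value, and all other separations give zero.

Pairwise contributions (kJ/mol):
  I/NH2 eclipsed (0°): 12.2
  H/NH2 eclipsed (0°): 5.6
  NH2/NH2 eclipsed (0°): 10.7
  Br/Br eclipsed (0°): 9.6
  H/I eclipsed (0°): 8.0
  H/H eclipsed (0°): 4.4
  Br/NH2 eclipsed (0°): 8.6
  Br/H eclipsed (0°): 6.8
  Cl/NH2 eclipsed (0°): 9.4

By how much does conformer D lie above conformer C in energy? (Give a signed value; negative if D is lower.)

+2.4 kJ/mol

D (eclipsed): NH2(0°)/I(0°) eclipsed 12.2; H(120°)/Br(120°) eclipsed 6.8; H(240°)/H(240°) eclipsed 4.4 → 23.4 kJ/mol.
C (eclipsed): NH2(0°)/Br(0°) eclipsed 8.6; H(120°)/H(120°) eclipsed 4.4; H(240°)/I(240°) eclipsed 8.0 → 21.0 kJ/mol.
E(D) − E(C) = 23.4 − 21.0 = +2.4 kJ/mol.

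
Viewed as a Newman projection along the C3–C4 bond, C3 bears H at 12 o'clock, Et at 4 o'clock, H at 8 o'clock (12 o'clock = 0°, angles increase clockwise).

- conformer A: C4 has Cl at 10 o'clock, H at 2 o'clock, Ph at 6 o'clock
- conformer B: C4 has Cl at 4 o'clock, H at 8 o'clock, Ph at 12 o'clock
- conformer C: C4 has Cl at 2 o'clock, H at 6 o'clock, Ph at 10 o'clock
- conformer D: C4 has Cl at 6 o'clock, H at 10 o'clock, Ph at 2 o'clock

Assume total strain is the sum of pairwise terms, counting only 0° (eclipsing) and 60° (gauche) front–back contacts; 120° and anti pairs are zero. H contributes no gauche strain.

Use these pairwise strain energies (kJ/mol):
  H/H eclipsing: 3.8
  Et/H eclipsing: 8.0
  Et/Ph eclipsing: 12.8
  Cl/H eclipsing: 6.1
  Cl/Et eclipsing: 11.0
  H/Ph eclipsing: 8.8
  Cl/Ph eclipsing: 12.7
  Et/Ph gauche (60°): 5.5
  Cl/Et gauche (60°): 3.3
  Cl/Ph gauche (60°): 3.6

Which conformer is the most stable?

A (staggered): Et–Ph gauche; 5.5 = 5.5 kJ/mol.
B (eclipsed): H–Ph eclipsed, Et–Cl eclipsed, H–H eclipsed; 8.8 + 11.0 + 3.8 = 23.6 kJ/mol.
C (staggered): Et–Cl gauche; 3.3 = 3.3 kJ/mol.
D (staggered): Et–Cl gauche, Et–Ph gauche; 3.3 + 5.5 = 8.8 kJ/mol.
C has the lowest total (3.3 kJ/mol).

C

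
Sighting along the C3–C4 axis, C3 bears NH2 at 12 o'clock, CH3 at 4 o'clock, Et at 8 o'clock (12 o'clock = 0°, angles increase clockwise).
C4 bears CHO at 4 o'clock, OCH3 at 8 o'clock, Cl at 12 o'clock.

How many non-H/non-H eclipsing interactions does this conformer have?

Non-H eclipsing pairs: NH2(0°)/Cl(0°); CH3(120°)/CHO(120°); Et(240°)/OCH3(240°) — 3 interactions.

3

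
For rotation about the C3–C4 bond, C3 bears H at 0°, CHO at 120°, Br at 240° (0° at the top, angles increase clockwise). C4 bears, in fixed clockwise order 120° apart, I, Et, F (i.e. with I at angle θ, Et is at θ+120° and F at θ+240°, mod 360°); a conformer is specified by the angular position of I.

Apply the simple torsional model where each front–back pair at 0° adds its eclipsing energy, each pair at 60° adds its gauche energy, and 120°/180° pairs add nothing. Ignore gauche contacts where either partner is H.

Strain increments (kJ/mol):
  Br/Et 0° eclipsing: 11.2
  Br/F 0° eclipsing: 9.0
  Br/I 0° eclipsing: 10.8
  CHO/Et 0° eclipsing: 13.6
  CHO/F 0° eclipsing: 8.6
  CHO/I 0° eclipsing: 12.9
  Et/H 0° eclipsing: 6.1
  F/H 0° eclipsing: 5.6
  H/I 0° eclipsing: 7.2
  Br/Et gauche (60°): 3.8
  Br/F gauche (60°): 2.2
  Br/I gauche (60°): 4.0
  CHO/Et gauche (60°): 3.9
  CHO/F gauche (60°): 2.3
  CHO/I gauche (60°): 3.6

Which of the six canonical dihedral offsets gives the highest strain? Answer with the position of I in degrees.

I at 0° is eclipsed. H at 0° is eclipsed with I at 0° (7.2); CHO at 120° is eclipsed with Et at 120° (13.6); Br at 240° is eclipsed with F at 240° (9.0). Total 29.8 kJ/mol.
I at 60° is staggered. CHO at 120° is gauche with I at 60° (3.6); CHO at 120° is gauche with Et at 180° (3.9); Br at 240° is gauche with Et at 180° (3.8); Br at 240° is gauche with F at 300° (2.2). Total 13.5 kJ/mol.
I at 120° is eclipsed. H at 0° is eclipsed with F at 0° (5.6); CHO at 120° is eclipsed with I at 120° (12.9); Br at 240° is eclipsed with Et at 240° (11.2). Total 29.7 kJ/mol.
I at 180° is staggered. CHO at 120° is gauche with I at 180° (3.6); CHO at 120° is gauche with F at 60° (2.3); Br at 240° is gauche with I at 180° (4.0); Br at 240° is gauche with Et at 300° (3.8). Total 13.7 kJ/mol.
I at 240° is eclipsed. H at 0° is eclipsed with Et at 0° (6.1); CHO at 120° is eclipsed with F at 120° (8.6); Br at 240° is eclipsed with I at 240° (10.8). Total 25.5 kJ/mol.
I at 300° is staggered. CHO at 120° is gauche with Et at 60° (3.9); CHO at 120° is gauche with F at 180° (2.3); Br at 240° is gauche with I at 300° (4.0); Br at 240° is gauche with F at 180° (2.2). Total 12.4 kJ/mol.
The maximum (29.8 kJ/mol) occurs with I at 0°.

0°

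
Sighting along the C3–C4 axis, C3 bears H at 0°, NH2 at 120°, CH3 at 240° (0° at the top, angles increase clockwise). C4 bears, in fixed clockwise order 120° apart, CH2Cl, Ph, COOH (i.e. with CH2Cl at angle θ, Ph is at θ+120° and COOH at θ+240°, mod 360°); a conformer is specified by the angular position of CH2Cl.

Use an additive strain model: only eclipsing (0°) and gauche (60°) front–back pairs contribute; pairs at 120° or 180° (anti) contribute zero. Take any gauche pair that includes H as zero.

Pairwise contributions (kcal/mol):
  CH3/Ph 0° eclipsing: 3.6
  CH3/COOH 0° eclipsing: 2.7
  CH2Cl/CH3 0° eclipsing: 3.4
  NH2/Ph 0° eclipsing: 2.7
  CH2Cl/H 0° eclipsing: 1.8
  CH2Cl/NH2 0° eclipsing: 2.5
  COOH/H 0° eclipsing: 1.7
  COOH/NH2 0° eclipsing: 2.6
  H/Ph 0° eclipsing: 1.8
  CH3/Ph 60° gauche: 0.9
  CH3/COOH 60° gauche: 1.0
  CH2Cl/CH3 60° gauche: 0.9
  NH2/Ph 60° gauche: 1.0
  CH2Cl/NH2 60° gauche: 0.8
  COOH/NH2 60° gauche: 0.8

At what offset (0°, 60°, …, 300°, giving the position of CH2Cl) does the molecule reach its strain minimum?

CH2Cl at 0° (eclipsed): H–CH2Cl eclipsed, NH2–Ph eclipsed, CH3–COOH eclipsed; 1.8 + 2.7 + 2.7 = 7.2 kcal/mol.
CH2Cl at 60° (staggered): NH2–CH2Cl gauche, NH2–Ph gauche, CH3–Ph gauche, CH3–COOH gauche; 0.8 + 1.0 + 0.9 + 1.0 = 3.7 kcal/mol.
CH2Cl at 120° (eclipsed): H–COOH eclipsed, NH2–CH2Cl eclipsed, CH3–Ph eclipsed; 1.7 + 2.5 + 3.6 = 7.8 kcal/mol.
CH2Cl at 180° (staggered): NH2–CH2Cl gauche, NH2–COOH gauche, CH3–CH2Cl gauche, CH3–Ph gauche; 0.8 + 0.8 + 0.9 + 0.9 = 3.4 kcal/mol.
CH2Cl at 240° (eclipsed): H–Ph eclipsed, NH2–COOH eclipsed, CH3–CH2Cl eclipsed; 1.8 + 2.6 + 3.4 = 7.8 kcal/mol.
CH2Cl at 300° (staggered): NH2–Ph gauche, NH2–COOH gauche, CH3–CH2Cl gauche, CH3–COOH gauche; 1.0 + 0.8 + 0.9 + 1.0 = 3.7 kcal/mol.
The minimum (3.4 kcal/mol) occurs with CH2Cl at 180°.

180°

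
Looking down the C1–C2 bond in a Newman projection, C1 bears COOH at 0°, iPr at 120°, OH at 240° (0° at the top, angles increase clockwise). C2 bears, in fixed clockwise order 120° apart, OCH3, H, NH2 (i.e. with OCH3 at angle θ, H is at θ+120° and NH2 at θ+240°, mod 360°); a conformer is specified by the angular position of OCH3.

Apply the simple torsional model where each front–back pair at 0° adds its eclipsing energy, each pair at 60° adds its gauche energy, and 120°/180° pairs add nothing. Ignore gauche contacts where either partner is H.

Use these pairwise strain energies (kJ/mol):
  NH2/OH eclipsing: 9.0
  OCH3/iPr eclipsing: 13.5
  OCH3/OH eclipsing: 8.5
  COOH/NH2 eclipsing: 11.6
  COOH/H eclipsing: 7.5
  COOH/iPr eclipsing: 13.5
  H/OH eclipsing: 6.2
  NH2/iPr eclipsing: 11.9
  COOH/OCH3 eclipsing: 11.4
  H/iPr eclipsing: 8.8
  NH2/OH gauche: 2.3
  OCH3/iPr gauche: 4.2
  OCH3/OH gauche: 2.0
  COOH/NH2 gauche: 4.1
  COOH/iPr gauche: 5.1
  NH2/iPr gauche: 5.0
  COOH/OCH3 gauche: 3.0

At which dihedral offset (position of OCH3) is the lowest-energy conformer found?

300°

OCH3 at 0° (eclipsed): COOH–OCH3 eclipsed, iPr–H eclipsed, OH–NH2 eclipsed; 11.4 + 8.8 + 9.0 = 29.2 kJ/mol.
OCH3 at 60° (staggered): COOH–OCH3 gauche, COOH–NH2 gauche, iPr–OCH3 gauche, OH–NH2 gauche; 3.0 + 4.1 + 4.2 + 2.3 = 13.6 kJ/mol.
OCH3 at 120° (eclipsed): COOH–NH2 eclipsed, iPr–OCH3 eclipsed, OH–H eclipsed; 11.6 + 13.5 + 6.2 = 31.3 kJ/mol.
OCH3 at 180° (staggered): COOH–NH2 gauche, iPr–OCH3 gauche, iPr–NH2 gauche, OH–OCH3 gauche; 4.1 + 4.2 + 5.0 + 2.0 = 15.3 kJ/mol.
OCH3 at 240° (eclipsed): COOH–H eclipsed, iPr–NH2 eclipsed, OH–OCH3 eclipsed; 7.5 + 11.9 + 8.5 = 27.9 kJ/mol.
OCH3 at 300° (staggered): COOH–OCH3 gauche, iPr–NH2 gauche, OH–OCH3 gauche, OH–NH2 gauche; 3.0 + 5.0 + 2.0 + 2.3 = 12.3 kJ/mol.
The minimum (12.3 kJ/mol) occurs with OCH3 at 300°.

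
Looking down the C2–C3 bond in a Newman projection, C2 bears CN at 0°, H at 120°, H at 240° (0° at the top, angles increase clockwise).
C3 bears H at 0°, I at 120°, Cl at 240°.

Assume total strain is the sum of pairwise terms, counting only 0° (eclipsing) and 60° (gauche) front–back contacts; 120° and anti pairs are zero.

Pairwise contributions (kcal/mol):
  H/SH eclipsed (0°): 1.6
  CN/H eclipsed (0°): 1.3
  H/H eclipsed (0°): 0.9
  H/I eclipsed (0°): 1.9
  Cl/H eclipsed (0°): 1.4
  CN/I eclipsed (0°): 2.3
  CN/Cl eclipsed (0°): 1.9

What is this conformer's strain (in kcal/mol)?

This conformer (eclipsed): CN(0°)/H(0°) eclipsed 1.3; H(120°)/I(120°) eclipsed 1.9; H(240°)/Cl(240°) eclipsed 1.4 → 4.6 kcal/mol.

4.6 kcal/mol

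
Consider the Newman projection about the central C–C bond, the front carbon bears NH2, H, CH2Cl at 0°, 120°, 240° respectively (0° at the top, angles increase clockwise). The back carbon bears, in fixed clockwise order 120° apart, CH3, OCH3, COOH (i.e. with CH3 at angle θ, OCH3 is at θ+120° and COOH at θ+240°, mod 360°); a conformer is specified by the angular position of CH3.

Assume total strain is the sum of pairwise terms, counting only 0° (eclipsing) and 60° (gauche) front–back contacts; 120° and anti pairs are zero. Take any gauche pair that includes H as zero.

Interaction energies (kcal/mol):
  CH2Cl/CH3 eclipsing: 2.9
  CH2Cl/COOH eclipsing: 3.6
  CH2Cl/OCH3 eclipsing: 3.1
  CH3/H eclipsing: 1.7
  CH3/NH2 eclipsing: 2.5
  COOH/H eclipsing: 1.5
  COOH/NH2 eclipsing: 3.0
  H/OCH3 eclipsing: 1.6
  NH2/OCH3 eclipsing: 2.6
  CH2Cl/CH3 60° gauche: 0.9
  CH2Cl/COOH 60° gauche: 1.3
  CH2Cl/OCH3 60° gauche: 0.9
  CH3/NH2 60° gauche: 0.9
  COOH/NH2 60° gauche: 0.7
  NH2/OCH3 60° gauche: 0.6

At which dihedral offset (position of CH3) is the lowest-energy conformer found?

180°

CH3 at 0° is eclipsed. NH2 at 0° is eclipsed with CH3 at 0° (2.5); H at 120° is eclipsed with OCH3 at 120° (1.6); CH2Cl at 240° is eclipsed with COOH at 240° (3.6). Total 7.7 kcal/mol.
CH3 at 60° is staggered. NH2 at 0° is gauche with CH3 at 60° (0.9); NH2 at 0° is gauche with COOH at 300° (0.7); CH2Cl at 240° is gauche with OCH3 at 180° (0.9); CH2Cl at 240° is gauche with COOH at 300° (1.3). Total 3.8 kcal/mol.
CH3 at 120° is eclipsed. NH2 at 0° is eclipsed with COOH at 0° (3.0); H at 120° is eclipsed with CH3 at 120° (1.7); CH2Cl at 240° is eclipsed with OCH3 at 240° (3.1). Total 7.8 kcal/mol.
CH3 at 180° is staggered. NH2 at 0° is gauche with OCH3 at 300° (0.6); NH2 at 0° is gauche with COOH at 60° (0.7); CH2Cl at 240° is gauche with CH3 at 180° (0.9); CH2Cl at 240° is gauche with OCH3 at 300° (0.9). Total 3.1 kcal/mol.
CH3 at 240° is eclipsed. NH2 at 0° is eclipsed with OCH3 at 0° (2.6); H at 120° is eclipsed with COOH at 120° (1.5); CH2Cl at 240° is eclipsed with CH3 at 240° (2.9). Total 7.0 kcal/mol.
CH3 at 300° is staggered. NH2 at 0° is gauche with CH3 at 300° (0.9); NH2 at 0° is gauche with OCH3 at 60° (0.6); CH2Cl at 240° is gauche with CH3 at 300° (0.9); CH2Cl at 240° is gauche with COOH at 180° (1.3). Total 3.7 kcal/mol.
The minimum (3.1 kcal/mol) occurs with CH3 at 180°.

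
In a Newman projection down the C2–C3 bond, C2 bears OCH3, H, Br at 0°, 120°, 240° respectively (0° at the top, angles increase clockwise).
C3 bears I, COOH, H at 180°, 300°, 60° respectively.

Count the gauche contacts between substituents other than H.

Non-H gauche pairs: OCH3(0°)/COOH(300°); Br(240°)/I(180°); Br(240°)/COOH(300°) — 3 interactions.

3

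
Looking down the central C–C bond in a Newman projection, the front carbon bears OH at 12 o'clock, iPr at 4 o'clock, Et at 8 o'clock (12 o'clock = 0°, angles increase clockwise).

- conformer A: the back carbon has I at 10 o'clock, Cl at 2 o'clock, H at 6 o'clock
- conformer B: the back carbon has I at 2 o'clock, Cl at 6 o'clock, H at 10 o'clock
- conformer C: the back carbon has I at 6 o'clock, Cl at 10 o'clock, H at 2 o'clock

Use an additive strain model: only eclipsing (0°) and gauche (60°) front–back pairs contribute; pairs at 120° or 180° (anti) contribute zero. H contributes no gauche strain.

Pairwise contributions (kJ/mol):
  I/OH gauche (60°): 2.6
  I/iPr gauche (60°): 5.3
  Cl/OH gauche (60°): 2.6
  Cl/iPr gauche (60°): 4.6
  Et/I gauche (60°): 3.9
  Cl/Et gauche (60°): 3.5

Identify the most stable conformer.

A (staggered): OH(0°)/I(300°) gauche 2.6; OH(0°)/Cl(60°) gauche 2.6; iPr(120°)/Cl(60°) gauche 4.6; Et(240°)/I(300°) gauche 3.9 → 13.7 kJ/mol.
B (staggered): OH(0°)/I(60°) gauche 2.6; iPr(120°)/I(60°) gauche 5.3; iPr(120°)/Cl(180°) gauche 4.6; Et(240°)/Cl(180°) gauche 3.5 → 16.0 kJ/mol.
C (staggered): OH(0°)/Cl(300°) gauche 2.6; iPr(120°)/I(180°) gauche 5.3; Et(240°)/I(180°) gauche 3.9; Et(240°)/Cl(300°) gauche 3.5 → 15.3 kJ/mol.
A has the lowest total (13.7 kJ/mol).

A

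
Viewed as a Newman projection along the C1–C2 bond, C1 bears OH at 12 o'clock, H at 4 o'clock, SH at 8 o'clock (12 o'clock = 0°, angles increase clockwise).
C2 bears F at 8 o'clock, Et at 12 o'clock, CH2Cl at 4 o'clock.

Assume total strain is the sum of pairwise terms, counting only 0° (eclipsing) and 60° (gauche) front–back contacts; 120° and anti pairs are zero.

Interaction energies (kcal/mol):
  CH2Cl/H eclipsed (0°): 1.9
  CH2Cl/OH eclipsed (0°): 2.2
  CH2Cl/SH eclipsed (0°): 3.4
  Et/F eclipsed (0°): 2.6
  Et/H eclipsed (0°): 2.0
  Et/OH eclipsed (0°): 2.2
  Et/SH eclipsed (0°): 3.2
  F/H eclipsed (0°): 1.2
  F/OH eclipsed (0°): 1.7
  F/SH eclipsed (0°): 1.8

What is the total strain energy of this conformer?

This conformer (eclipsed): OH(0°)/Et(0°) eclipsed 2.2; H(120°)/CH2Cl(120°) eclipsed 1.9; SH(240°)/F(240°) eclipsed 1.8 → 5.9 kcal/mol.

5.9 kcal/mol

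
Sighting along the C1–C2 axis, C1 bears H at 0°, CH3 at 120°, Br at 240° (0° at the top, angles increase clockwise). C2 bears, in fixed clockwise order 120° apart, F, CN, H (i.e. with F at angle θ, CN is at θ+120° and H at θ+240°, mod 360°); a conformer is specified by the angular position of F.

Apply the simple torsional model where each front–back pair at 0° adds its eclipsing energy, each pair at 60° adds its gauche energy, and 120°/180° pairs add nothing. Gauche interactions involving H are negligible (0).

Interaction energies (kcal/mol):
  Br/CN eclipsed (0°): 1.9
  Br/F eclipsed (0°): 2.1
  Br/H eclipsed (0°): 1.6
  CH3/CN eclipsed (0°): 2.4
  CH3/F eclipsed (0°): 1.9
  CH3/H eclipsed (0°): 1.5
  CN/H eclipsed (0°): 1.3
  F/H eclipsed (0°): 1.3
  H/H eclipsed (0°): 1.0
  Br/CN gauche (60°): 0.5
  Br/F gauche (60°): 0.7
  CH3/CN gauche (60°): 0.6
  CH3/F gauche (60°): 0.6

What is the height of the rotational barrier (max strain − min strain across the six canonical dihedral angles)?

4.0 kcal/mol

F at 0° (eclipsed): H–F eclipsed, CH3–CN eclipsed, Br–H eclipsed; 1.3 + 2.4 + 1.6 = 5.3 kcal/mol.
F at 60° (staggered): CH3–F gauche, CH3–CN gauche, Br–CN gauche; 0.6 + 0.6 + 0.5 = 1.7 kcal/mol.
F at 120° (eclipsed): H–H eclipsed, CH3–F eclipsed, Br–CN eclipsed; 1.0 + 1.9 + 1.9 = 4.8 kcal/mol.
F at 180° (staggered): CH3–F gauche, Br–F gauche, Br–CN gauche; 0.6 + 0.7 + 0.5 = 1.8 kcal/mol.
F at 240° (eclipsed): H–CN eclipsed, CH3–H eclipsed, Br–F eclipsed; 1.3 + 1.5 + 2.1 = 4.9 kcal/mol.
F at 300° (staggered): CH3–CN gauche, Br–F gauche; 0.6 + 0.7 = 1.3 kcal/mol.
Max at 0° (5.3 kcal/mol), min at 300° (1.3 kcal/mol); barrier = 4.0 kcal/mol.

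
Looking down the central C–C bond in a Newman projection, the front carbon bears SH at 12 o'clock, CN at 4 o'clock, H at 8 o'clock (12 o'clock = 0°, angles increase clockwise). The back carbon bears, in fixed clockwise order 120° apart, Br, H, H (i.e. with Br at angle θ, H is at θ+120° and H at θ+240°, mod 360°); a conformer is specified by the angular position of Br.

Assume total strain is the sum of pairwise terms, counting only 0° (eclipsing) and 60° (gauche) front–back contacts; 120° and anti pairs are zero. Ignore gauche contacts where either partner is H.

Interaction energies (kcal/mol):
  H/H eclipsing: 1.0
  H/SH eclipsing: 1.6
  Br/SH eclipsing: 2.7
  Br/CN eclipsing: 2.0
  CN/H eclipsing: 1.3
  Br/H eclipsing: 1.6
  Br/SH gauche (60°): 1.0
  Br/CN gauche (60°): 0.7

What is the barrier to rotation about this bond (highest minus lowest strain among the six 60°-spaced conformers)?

4.3 kcal/mol

Br at 0° (eclipsed): SH–Br eclipsed, CN–H eclipsed, H–H eclipsed; 2.7 + 1.3 + 1.0 = 5.0 kcal/mol.
Br at 60° (staggered): SH–Br gauche, CN–Br gauche; 1.0 + 0.7 = 1.7 kcal/mol.
Br at 120° (eclipsed): SH–H eclipsed, CN–Br eclipsed, H–H eclipsed; 1.6 + 2.0 + 1.0 = 4.6 kcal/mol.
Br at 180° (staggered): CN–Br gauche; 0.7 = 0.7 kcal/mol.
Br at 240° (eclipsed): SH–H eclipsed, CN–H eclipsed, H–Br eclipsed; 1.6 + 1.3 + 1.6 = 4.5 kcal/mol.
Br at 300° (staggered): SH–Br gauche; 1.0 = 1.0 kcal/mol.
Max at 0° (5.0 kcal/mol), min at 180° (0.7 kcal/mol); barrier = 4.3 kcal/mol.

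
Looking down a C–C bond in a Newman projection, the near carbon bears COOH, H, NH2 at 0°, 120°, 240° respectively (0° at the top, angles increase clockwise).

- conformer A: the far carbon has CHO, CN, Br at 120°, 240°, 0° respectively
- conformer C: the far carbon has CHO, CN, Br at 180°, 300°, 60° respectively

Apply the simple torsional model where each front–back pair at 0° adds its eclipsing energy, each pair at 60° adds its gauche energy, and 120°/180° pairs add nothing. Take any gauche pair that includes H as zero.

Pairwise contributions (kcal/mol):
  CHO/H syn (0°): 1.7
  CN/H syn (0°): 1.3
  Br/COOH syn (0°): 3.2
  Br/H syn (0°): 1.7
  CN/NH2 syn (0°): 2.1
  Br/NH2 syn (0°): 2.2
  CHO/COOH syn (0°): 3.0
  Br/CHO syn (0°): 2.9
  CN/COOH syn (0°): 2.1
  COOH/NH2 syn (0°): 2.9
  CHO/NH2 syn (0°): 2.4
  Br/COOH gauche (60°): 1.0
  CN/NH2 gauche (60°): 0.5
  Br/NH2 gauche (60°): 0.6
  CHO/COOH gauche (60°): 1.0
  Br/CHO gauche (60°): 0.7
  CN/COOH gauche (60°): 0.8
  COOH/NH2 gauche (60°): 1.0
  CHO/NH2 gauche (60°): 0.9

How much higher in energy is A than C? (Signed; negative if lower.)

+3.8 kcal/mol

A (eclipsed): COOH(0°)/Br(0°) eclipsed 3.2; H(120°)/CHO(120°) eclipsed 1.7; NH2(240°)/CN(240°) eclipsed 2.1 → 7.0 kcal/mol.
C (staggered): COOH(0°)/CN(300°) gauche 0.8; COOH(0°)/Br(60°) gauche 1.0; NH2(240°)/CHO(180°) gauche 0.9; NH2(240°)/CN(300°) gauche 0.5 → 3.2 kcal/mol.
E(A) − E(C) = 7.0 − 3.2 = +3.8 kcal/mol.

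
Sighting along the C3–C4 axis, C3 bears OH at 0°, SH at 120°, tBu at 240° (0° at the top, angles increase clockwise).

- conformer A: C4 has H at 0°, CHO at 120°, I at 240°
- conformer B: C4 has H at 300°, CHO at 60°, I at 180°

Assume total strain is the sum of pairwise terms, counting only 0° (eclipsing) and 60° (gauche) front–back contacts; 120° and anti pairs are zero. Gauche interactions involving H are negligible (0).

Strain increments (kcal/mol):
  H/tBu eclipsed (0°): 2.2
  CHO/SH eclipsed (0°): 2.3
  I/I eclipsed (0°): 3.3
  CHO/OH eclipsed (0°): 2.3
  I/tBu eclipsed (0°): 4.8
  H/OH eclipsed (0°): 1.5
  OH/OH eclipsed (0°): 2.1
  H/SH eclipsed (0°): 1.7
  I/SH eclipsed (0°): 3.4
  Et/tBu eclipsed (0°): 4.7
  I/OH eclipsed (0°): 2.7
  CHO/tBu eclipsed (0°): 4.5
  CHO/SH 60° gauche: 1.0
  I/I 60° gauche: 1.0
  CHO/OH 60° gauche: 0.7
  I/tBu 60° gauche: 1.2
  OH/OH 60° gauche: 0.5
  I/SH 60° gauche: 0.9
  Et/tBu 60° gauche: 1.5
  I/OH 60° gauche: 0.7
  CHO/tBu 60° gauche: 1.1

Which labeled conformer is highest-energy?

A (eclipsed): OH–H eclipsed, SH–CHO eclipsed, tBu–I eclipsed; 1.5 + 2.3 + 4.8 = 8.6 kcal/mol.
B (staggered): OH–CHO gauche, SH–CHO gauche, SH–I gauche, tBu–I gauche; 0.7 + 1.0 + 0.9 + 1.2 = 3.8 kcal/mol.
A has the highest total (8.6 kcal/mol).

A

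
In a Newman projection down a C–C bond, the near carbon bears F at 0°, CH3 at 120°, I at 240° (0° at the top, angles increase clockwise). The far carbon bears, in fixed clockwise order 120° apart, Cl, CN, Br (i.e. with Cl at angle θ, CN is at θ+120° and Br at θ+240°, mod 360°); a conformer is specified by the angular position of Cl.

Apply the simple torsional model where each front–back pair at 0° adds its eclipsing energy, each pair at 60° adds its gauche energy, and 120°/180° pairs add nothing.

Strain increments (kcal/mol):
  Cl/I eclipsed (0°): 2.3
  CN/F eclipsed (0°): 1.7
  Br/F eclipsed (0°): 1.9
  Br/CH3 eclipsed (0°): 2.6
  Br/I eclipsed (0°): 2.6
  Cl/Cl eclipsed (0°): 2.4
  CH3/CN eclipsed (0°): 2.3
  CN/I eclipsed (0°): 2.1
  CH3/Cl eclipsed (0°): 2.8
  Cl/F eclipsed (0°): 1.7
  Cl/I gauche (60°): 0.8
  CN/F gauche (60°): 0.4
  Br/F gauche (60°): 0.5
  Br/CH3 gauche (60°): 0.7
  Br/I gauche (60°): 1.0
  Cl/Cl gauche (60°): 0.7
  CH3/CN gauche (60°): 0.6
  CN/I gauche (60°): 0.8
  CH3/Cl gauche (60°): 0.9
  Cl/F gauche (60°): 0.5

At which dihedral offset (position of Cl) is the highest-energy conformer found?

Cl at 0° (eclipsed): F(0°)/Cl(0°) eclipsed 1.7; CH3(120°)/CN(120°) eclipsed 2.3; I(240°)/Br(240°) eclipsed 2.6 → 6.6 kcal/mol.
Cl at 60° (staggered): F(0°)/Cl(60°) gauche 0.5; F(0°)/Br(300°) gauche 0.5; CH3(120°)/Cl(60°) gauche 0.9; CH3(120°)/CN(180°) gauche 0.6; I(240°)/CN(180°) gauche 0.8; I(240°)/Br(300°) gauche 1.0 → 4.3 kcal/mol.
Cl at 120° (eclipsed): F(0°)/Br(0°) eclipsed 1.9; CH3(120°)/Cl(120°) eclipsed 2.8; I(240°)/CN(240°) eclipsed 2.1 → 6.8 kcal/mol.
Cl at 180° (staggered): F(0°)/CN(300°) gauche 0.4; F(0°)/Br(60°) gauche 0.5; CH3(120°)/Cl(180°) gauche 0.9; CH3(120°)/Br(60°) gauche 0.7; I(240°)/Cl(180°) gauche 0.8; I(240°)/CN(300°) gauche 0.8 → 4.1 kcal/mol.
Cl at 240° (eclipsed): F(0°)/CN(0°) eclipsed 1.7; CH3(120°)/Br(120°) eclipsed 2.6; I(240°)/Cl(240°) eclipsed 2.3 → 6.6 kcal/mol.
Cl at 300° (staggered): F(0°)/Cl(300°) gauche 0.5; F(0°)/CN(60°) gauche 0.4; CH3(120°)/CN(60°) gauche 0.6; CH3(120°)/Br(180°) gauche 0.7; I(240°)/Cl(300°) gauche 0.8; I(240°)/Br(180°) gauche 1.0 → 4.0 kcal/mol.
The maximum (6.8 kcal/mol) occurs with Cl at 120°.

120°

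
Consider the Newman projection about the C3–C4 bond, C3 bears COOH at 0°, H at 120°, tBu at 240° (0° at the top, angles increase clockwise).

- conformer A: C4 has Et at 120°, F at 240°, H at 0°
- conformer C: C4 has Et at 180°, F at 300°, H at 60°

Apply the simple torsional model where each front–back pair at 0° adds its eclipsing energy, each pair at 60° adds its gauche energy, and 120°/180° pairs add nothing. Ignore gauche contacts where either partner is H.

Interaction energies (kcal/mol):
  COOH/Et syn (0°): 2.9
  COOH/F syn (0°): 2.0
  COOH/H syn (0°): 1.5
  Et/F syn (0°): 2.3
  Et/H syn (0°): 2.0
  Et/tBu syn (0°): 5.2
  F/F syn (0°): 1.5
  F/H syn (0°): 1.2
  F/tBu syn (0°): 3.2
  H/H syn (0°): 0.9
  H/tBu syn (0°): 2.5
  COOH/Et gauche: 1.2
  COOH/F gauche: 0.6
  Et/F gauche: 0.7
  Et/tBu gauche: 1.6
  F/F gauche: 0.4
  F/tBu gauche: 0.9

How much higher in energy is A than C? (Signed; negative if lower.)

+3.6 kcal/mol

A (eclipsed): COOH–H eclipsed, H–Et eclipsed, tBu–F eclipsed; 1.5 + 2.0 + 3.2 = 6.7 kcal/mol.
C (staggered): COOH–F gauche, tBu–Et gauche, tBu–F gauche; 0.6 + 1.6 + 0.9 = 3.1 kcal/mol.
E(A) − E(C) = 6.7 − 3.1 = +3.6 kcal/mol.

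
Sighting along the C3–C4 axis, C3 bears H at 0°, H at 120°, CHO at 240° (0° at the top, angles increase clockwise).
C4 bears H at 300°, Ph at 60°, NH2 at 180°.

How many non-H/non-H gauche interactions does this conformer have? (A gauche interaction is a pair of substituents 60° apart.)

1

Non-H gauche pairs: CHO(240°)/NH2(180°) — 1 interaction.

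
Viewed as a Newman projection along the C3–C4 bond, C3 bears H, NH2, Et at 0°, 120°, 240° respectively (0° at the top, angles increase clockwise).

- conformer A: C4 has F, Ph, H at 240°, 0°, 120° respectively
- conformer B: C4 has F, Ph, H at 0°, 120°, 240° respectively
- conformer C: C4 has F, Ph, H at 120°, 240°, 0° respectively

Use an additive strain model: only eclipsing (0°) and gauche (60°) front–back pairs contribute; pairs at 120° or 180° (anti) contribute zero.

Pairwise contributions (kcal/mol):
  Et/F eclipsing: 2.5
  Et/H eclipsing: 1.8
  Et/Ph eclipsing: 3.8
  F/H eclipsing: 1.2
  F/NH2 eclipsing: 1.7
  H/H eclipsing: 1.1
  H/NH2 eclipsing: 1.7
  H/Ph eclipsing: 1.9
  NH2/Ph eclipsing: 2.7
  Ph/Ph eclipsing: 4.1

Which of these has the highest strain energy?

C

A (eclipsed): H(0°)/Ph(0°) eclipsed 1.9; NH2(120°)/H(120°) eclipsed 1.7; Et(240°)/F(240°) eclipsed 2.5 → 6.1 kcal/mol.
B (eclipsed): H(0°)/F(0°) eclipsed 1.2; NH2(120°)/Ph(120°) eclipsed 2.7; Et(240°)/H(240°) eclipsed 1.8 → 5.7 kcal/mol.
C (eclipsed): H(0°)/H(0°) eclipsed 1.1; NH2(120°)/F(120°) eclipsed 1.7; Et(240°)/Ph(240°) eclipsed 3.8 → 6.6 kcal/mol.
C has the highest total (6.6 kcal/mol).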